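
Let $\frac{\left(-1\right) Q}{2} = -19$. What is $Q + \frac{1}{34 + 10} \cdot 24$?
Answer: $\frac{424}{11} \approx 38.545$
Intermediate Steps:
$Q = 38$ ($Q = \left(-2\right) \left(-19\right) = 38$)
$Q + \frac{1}{34 + 10} \cdot 24 = 38 + \frac{1}{34 + 10} \cdot 24 = 38 + \frac{1}{44} \cdot 24 = 38 + \frac{6}{11} = \frac{424}{11}$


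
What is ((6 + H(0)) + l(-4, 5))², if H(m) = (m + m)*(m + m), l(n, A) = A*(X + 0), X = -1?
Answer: 1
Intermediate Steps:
l(n, A) = -A (l(n, A) = A*(-1 + 0) = A*(-1) = -A)
H(m) = 4*m² (H(m) = (2*m)*(2*m) = 4*m²)
((6 + H(0)) + l(-4, 5))² = ((6 + 4*0²) - 1*5)² = ((6 + 4*0) - 5)² = ((6 + 0) - 5)² = (6 - 5)² = 1² = 1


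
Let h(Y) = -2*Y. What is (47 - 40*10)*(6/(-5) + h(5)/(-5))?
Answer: -1412/5 ≈ -282.40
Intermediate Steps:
(47 - 40*10)*(6/(-5) + h(5)/(-5)) = (47 - 40*10)*(6/(-5) - 2*5/(-5)) = (47 - 400)*(6*(-⅕) - 10*(-⅕)) = -353*(-6/5 + 2) = -353*⅘ = -1412/5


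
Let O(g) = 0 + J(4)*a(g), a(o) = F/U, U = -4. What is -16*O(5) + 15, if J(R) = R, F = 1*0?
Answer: 15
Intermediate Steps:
F = 0
a(o) = 0 (a(o) = 0/(-4) = 0*(-¼) = 0)
O(g) = 0 (O(g) = 0 + 4*0 = 0 + 0 = 0)
-16*O(5) + 15 = -16*0 + 15 = 0 + 15 = 15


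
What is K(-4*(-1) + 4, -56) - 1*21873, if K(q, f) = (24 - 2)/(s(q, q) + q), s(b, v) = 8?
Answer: -174973/8 ≈ -21872.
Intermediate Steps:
K(q, f) = 22/(8 + q) (K(q, f) = (24 - 2)/(8 + q) = 22/(8 + q))
K(-4*(-1) + 4, -56) - 1*21873 = 22/(8 + (-4*(-1) + 4)) - 1*21873 = 22/(8 + (4 + 4)) - 21873 = 22/(8 + 8) - 21873 = 22/16 - 21873 = 22*(1/16) - 21873 = 11/8 - 21873 = -174973/8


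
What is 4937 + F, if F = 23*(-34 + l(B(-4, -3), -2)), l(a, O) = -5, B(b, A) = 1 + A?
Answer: 4040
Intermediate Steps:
F = -897 (F = 23*(-34 - 5) = 23*(-39) = -897)
4937 + F = 4937 - 897 = 4040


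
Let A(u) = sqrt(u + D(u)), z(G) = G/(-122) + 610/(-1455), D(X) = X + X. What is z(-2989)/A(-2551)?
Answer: -14015*I*sqrt(7653)/4454046 ≈ -0.27527*I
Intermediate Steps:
D(X) = 2*X
z(G) = -122/291 - G/122 (z(G) = G*(-1/122) + 610*(-1/1455) = -G/122 - 122/291 = -122/291 - G/122)
A(u) = sqrt(3)*sqrt(u) (A(u) = sqrt(u + 2*u) = sqrt(3*u) = sqrt(3)*sqrt(u))
z(-2989)/A(-2551) = (-122/291 - 1/122*(-2989))/((sqrt(3)*sqrt(-2551))) = (-122/291 + 49/2)/((sqrt(3)*(I*sqrt(2551)))) = 14015/(582*((I*sqrt(7653)))) = 14015*(-I*sqrt(7653)/7653)/582 = -14015*I*sqrt(7653)/4454046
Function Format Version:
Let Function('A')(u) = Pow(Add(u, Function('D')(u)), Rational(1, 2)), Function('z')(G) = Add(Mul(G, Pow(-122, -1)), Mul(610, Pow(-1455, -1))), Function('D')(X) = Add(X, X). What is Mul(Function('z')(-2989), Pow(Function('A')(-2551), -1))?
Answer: Mul(Rational(-14015, 4454046), I, Pow(7653, Rational(1, 2))) ≈ Mul(-0.27527, I)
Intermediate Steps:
Function('D')(X) = Mul(2, X)
Function('z')(G) = Add(Rational(-122, 291), Mul(Rational(-1, 122), G)) (Function('z')(G) = Add(Mul(G, Rational(-1, 122)), Mul(610, Rational(-1, 1455))) = Add(Mul(Rational(-1, 122), G), Rational(-122, 291)) = Add(Rational(-122, 291), Mul(Rational(-1, 122), G)))
Function('A')(u) = Mul(Pow(3, Rational(1, 2)), Pow(u, Rational(1, 2))) (Function('A')(u) = Pow(Add(u, Mul(2, u)), Rational(1, 2)) = Pow(Mul(3, u), Rational(1, 2)) = Mul(Pow(3, Rational(1, 2)), Pow(u, Rational(1, 2))))
Mul(Function('z')(-2989), Pow(Function('A')(-2551), -1)) = Mul(Add(Rational(-122, 291), Mul(Rational(-1, 122), -2989)), Pow(Mul(Pow(3, Rational(1, 2)), Pow(-2551, Rational(1, 2))), -1)) = Mul(Add(Rational(-122, 291), Rational(49, 2)), Pow(Mul(Pow(3, Rational(1, 2)), Mul(I, Pow(2551, Rational(1, 2)))), -1)) = Mul(Rational(14015, 582), Pow(Mul(I, Pow(7653, Rational(1, 2))), -1)) = Mul(Rational(14015, 582), Mul(Rational(-1, 7653), I, Pow(7653, Rational(1, 2)))) = Mul(Rational(-14015, 4454046), I, Pow(7653, Rational(1, 2)))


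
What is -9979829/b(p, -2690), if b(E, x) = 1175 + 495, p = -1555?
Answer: -9979829/1670 ≈ -5975.9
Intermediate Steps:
b(E, x) = 1670
-9979829/b(p, -2690) = -9979829/1670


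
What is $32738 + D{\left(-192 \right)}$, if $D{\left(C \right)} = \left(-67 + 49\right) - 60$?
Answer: $32660$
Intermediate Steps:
$D{\left(C \right)} = -78$ ($D{\left(C \right)} = -18 - 60 = -78$)
$32738 + D{\left(-192 \right)} = 32738 - 78 = 32660$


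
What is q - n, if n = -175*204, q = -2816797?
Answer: -2781097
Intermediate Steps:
n = -35700
q - n = -2816797 - 1*(-35700) = -2816797 + 35700 = -2781097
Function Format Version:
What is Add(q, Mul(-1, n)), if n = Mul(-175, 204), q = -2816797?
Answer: -2781097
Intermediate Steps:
n = -35700
Add(q, Mul(-1, n)) = Add(-2816797, Mul(-1, -35700)) = Add(-2816797, 35700) = -2781097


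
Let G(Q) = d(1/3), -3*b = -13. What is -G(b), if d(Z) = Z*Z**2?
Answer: -1/27 ≈ -0.037037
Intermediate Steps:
b = 13/3 (b = -1/3*(-13) = 13/3 ≈ 4.3333)
d(Z) = Z**3
G(Q) = 1/27 (G(Q) = (1/3)**3 = 1/27)
-G(b) = -1*1/27 = -1/27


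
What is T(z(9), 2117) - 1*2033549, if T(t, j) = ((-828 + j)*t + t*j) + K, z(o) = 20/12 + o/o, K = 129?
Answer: -6073012/3 ≈ -2.0243e+6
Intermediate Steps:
z(o) = 8/3 (z(o) = 20*(1/12) + 1 = 5/3 + 1 = 8/3)
T(t, j) = 129 + j*t + t*(-828 + j) (T(t, j) = ((-828 + j)*t + t*j) + 129 = (t*(-828 + j) + j*t) + 129 = (j*t + t*(-828 + j)) + 129 = 129 + j*t + t*(-828 + j))
T(z(9), 2117) - 1*2033549 = (129 - 828*8/3 + 2*2117*(8/3)) - 1*2033549 = (129 - 2208 + 33872/3) - 2033549 = 27635/3 - 2033549 = -6073012/3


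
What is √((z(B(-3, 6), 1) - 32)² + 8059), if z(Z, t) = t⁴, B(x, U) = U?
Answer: 2*√2255 ≈ 94.974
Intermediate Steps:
√((z(B(-3, 6), 1) - 32)² + 8059) = √((1⁴ - 32)² + 8059) = √((1 - 32)² + 8059) = √((-31)² + 8059) = √(961 + 8059) = √9020 = 2*√2255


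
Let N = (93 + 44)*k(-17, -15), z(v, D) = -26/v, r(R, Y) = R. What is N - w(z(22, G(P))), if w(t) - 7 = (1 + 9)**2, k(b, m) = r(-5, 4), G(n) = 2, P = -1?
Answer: -792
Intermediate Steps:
k(b, m) = -5
N = -685 (N = (93 + 44)*(-5) = 137*(-5) = -685)
w(t) = 107 (w(t) = 7 + (1 + 9)**2 = 7 + 10**2 = 7 + 100 = 107)
N - w(z(22, G(P))) = -685 - 1*107 = -685 - 107 = -792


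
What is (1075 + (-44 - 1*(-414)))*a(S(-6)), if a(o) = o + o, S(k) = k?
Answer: -17340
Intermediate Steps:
a(o) = 2*o
(1075 + (-44 - 1*(-414)))*a(S(-6)) = (1075 + (-44 - 1*(-414)))*(2*(-6)) = (1075 + (-44 + 414))*(-12) = (1075 + 370)*(-12) = 1445*(-12) = -17340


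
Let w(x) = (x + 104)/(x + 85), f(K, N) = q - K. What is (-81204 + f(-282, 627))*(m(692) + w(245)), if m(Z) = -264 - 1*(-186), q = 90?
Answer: 342067552/55 ≈ 6.2194e+6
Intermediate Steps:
f(K, N) = 90 - K
m(Z) = -78 (m(Z) = -264 + 186 = -78)
w(x) = (104 + x)/(85 + x)
(-81204 + f(-282, 627))*(m(692) + w(245)) = (-81204 + (90 - 1*(-282)))*(-78 + (104 + 245)/(85 + 245)) = (-81204 + (90 + 282))*(-78 + 349/330) = (-81204 + 372)*(-78 + (1/330)*349) = -80832*(-78 + 349/330) = -80832*(-25391/330) = 342067552/55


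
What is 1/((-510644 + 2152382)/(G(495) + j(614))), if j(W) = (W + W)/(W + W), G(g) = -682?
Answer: -227/547246 ≈ -0.00041480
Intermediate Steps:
j(W) = 1 (j(W) = (2*W)/((2*W)) = (2*W)*(1/(2*W)) = 1)
1/((-510644 + 2152382)/(G(495) + j(614))) = 1/((-510644 + 2152382)/(-682 + 1)) = 1/(1641738/(-681)) = 1/(1641738*(-1/681)) = 1/(-547246/227) = -227/547246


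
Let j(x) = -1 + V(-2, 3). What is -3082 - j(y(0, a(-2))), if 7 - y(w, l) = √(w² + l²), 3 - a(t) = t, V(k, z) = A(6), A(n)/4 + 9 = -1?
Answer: -3041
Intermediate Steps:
A(n) = -40 (A(n) = -36 + 4*(-1) = -36 - 4 = -40)
V(k, z) = -40
a(t) = 3 - t
y(w, l) = 7 - √(l² + w²) (y(w, l) = 7 - √(w² + l²) = 7 - √(l² + w²))
j(x) = -41 (j(x) = -1 - 40 = -41)
-3082 - j(y(0, a(-2))) = -3082 - 1*(-41) = -3082 + 41 = -3041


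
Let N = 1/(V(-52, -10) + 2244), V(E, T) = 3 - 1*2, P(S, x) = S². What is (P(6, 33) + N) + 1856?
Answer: 4247541/2245 ≈ 1892.0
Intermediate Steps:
V(E, T) = 1 (V(E, T) = 3 - 2 = 1)
N = 1/2245 (N = 1/(1 + 2244) = 1/2245 ≈ 0.00044543)
(P(6, 33) + N) + 1856 = (6² + 1/2245) + 1856 = (36 + 1/2245) + 1856 = 80821/2245 + 1856 = 4247541/2245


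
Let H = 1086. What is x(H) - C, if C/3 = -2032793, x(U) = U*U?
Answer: 7277775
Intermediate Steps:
x(U) = U**2
C = -6098379 (C = 3*(-2032793) = -6098379)
x(H) - C = 1086**2 - 1*(-6098379) = 1179396 + 6098379 = 7277775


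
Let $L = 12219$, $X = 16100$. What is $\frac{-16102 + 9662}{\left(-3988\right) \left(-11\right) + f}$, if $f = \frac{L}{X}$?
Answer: $- \frac{103684000}{706287019} \approx -0.1468$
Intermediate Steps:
$f = \frac{12219}{16100} \approx 0.75894$
$\frac{-16102 + 9662}{\left(-3988\right) \left(-11\right) + f} = \frac{-16102 + 9662}{\left(-3988\right) \left(-11\right) + \frac{12219}{16100}} = - \frac{6440}{43868 + \frac{12219}{16100}} = - \frac{6440}{\frac{706287019}{16100}} = \left(-6440\right) \frac{16100}{706287019} = - \frac{103684000}{706287019}$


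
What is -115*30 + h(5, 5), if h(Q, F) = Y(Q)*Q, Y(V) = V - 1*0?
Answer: -3425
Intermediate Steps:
Y(V) = V (Y(V) = V + 0 = V)
h(Q, F) = Q² (h(Q, F) = Q*Q = Q²)
-115*30 + h(5, 5) = -115*30 + 5² = -3450 + 25 = -3425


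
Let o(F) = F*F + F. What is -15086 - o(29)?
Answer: -15956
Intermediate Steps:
o(F) = F + F² (o(F) = F² + F = F + F²)
-15086 - o(29) = -15086 - 29*(1 + 29) = -15086 - 29*30 = -15086 - 1*870 = -15086 - 870 = -15956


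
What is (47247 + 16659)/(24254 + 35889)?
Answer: 63906/60143 ≈ 1.0626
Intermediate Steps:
(47247 + 16659)/(24254 + 35889) = 63906/60143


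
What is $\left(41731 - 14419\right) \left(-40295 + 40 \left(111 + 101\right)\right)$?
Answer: $-868931280$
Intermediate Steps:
$\left(41731 - 14419\right) \left(-40295 + 40 \left(111 + 101\right)\right) = 27312 \left(-40295 + 40 \cdot 212\right) = 27312 \left(-40295 + 8480\right) = 27312 \left(-31815\right) = -868931280$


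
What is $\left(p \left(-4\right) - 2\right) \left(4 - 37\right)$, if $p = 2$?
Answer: $330$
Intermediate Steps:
$\left(p \left(-4\right) - 2\right) \left(4 - 37\right) = \left(2 \left(-4\right) - 2\right) \left(4 - 37\right) = \left(-8 - 2\right) \left(-33\right) = \left(-10\right) \left(-33\right) = 330$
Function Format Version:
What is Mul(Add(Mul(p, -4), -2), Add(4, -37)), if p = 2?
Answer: 330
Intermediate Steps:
Mul(Add(Mul(p, -4), -2), Add(4, -37)) = Mul(Add(Mul(2, -4), -2), Add(4, -37)) = Mul(Add(-8, -2), -33) = Mul(-10, -33) = 330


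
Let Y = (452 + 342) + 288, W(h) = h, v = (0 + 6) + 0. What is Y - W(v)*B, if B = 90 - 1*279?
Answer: 2216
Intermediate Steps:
v = 6 (v = 6 + 0 = 6)
Y = 1082 (Y = 794 + 288 = 1082)
B = -189 (B = 90 - 279 = -189)
Y - W(v)*B = 1082 - 6*(-189) = 1082 - 1*(-1134) = 1082 + 1134 = 2216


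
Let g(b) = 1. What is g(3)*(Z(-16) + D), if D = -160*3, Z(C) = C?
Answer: -496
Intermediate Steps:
D = -480
g(3)*(Z(-16) + D) = 1*(-16 - 480) = 1*(-496) = -496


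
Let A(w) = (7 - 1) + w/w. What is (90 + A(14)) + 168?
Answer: 265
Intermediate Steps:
A(w) = 7 (A(w) = 6 + 1 = 7)
(90 + A(14)) + 168 = (90 + 7) + 168 = 97 + 168 = 265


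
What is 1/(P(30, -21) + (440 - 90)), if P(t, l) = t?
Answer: 1/380 ≈ 0.0026316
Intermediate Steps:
1/(P(30, -21) + (440 - 90)) = 1/(30 + (440 - 90)) = 1/(30 + 350) = 1/380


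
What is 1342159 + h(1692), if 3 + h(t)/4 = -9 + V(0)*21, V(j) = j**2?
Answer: 1342111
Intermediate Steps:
h(t) = -48 (h(t) = -12 + 4*(-9 + 0**2*21) = -12 + 4*(-9 + 0*21) = -12 + 4*(-9 + 0) = -12 + 4*(-9) = -12 - 36 = -48)
1342159 + h(1692) = 1342159 - 48 = 1342111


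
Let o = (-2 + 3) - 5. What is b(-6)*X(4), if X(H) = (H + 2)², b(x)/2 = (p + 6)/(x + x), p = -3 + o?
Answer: 6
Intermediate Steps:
o = -4 (o = 1 - 5 = -4)
p = -7 (p = -3 - 4 = -7)
b(x) = -1/x (b(x) = 2*((-7 + 6)/(x + x)) = 2*(-1/(2*x)) = -1/x)
X(H) = (2 + H)²
b(-6)*X(4) = (-1/(-6))*(2 + 4)² = -1*(-⅙)*6² = (⅙)*36 = 6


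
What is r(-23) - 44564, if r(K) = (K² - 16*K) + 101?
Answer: -43566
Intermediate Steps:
r(K) = 101 + K² - 16*K
r(-23) - 44564 = (101 + (-23)² - 16*(-23)) - 44564 = (101 + 529 + 368) - 44564 = 998 - 44564 = -43566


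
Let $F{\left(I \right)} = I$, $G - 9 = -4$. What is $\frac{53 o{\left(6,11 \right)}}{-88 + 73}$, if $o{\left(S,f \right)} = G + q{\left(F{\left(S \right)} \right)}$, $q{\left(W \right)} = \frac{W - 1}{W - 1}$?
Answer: $- \frac{106}{5} \approx -21.2$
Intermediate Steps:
$G = 5$ ($G = 9 - 4 = 5$)
$q{\left(W \right)} = 1$ ($q{\left(W \right)} = \frac{-1 + W}{-1 + W} = 1$)
$o{\left(S,f \right)} = 6$ ($o{\left(S,f \right)} = 5 + 1 = 6$)
$\frac{53 o{\left(6,11 \right)}}{-88 + 73} = \frac{53 \cdot 6}{-88 + 73} = \frac{318}{-15} = 318 \left(- \frac{1}{15}\right) = - \frac{106}{5}$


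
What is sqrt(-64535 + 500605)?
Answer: sqrt(436070) ≈ 660.36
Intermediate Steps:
sqrt(-64535 + 500605) = sqrt(436070)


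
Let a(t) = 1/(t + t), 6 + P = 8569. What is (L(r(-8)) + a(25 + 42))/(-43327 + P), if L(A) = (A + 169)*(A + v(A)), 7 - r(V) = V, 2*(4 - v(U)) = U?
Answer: -94515/1552792 ≈ -0.060868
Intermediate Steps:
P = 8563 (P = -6 + 8569 = 8563)
v(U) = 4 - U/2
r(V) = 7 - V
a(t) = 1/(2*t)
L(A) = (4 + A/2)*(169 + A) (L(A) = (A + 169)*(A + (4 - A/2)) = (169 + A)*(4 + A/2) = (4 + A/2)*(169 + A))
(L(r(-8)) + a(25 + 42))/(-43327 + P) = ((676 + (7 - 1*(-8))**2/2 + 177*(7 - 1*(-8))/2) + 1/(2*(25 + 42)))/(-43327 + 8563) = ((676 + (7 + 8)**2/2 + 177*(7 + 8)/2) + (1/2)/67)/(-34764) = ((676 + (1/2)*15**2 + (177/2)*15) + (1/2)*(1/67))*(-1/34764) = ((676 + (1/2)*225 + 2655/2) + 1/134)*(-1/34764) = ((676 + 225/2 + 2655/2) + 1/134)*(-1/34764) = (2116 + 1/134)*(-1/34764) = (283545/134)*(-1/34764) = -94515/1552792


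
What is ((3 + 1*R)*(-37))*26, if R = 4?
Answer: -6734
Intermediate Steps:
((3 + 1*R)*(-37))*26 = ((3 + 1*4)*(-37))*26 = ((3 + 4)*(-37))*26 = (7*(-37))*26 = -259*26 = -6734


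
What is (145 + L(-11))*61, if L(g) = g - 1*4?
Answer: 7930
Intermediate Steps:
L(g) = -4 + g (L(g) = g - 4 = -4 + g)
(145 + L(-11))*61 = (145 + (-4 - 11))*61 = (145 - 15)*61 = 130*61 = 7930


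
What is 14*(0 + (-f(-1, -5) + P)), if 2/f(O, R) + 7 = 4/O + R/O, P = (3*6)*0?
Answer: 14/3 ≈ 4.6667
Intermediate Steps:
P = 0 (P = 18*0 = 0)
f(O, R) = 2/(-7 + 4/O + R/O) (f(O, R) = 2/(-7 + (4/O + R/O)) = 2/(-7 + 4/O + R/O))
14*(0 + (-f(-1, -5) + P)) = 14*(0 + (-2*(-1)/(4 - 5 - 7*(-1)) + 0)) = 14*(0 + (-2*(-1)/(4 - 5 + 7) + 0)) = 14*(0 + (-2*(-1)/6 + 0)) = 14*(0 + (-1*(-⅓) + 0)) = 14*(0 + (⅓ + 0)) = 14*(0 + ⅓) = 14*(⅓) = 14/3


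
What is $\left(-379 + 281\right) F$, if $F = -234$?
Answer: $22932$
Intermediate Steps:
$\left(-379 + 281\right) F = \left(-379 + 281\right) \left(-234\right) = \left(-98\right) \left(-234\right) = 22932$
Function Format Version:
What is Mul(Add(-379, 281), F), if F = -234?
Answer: 22932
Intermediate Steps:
Mul(Add(-379, 281), F) = Mul(Add(-379, 281), -234) = Mul(-98, -234) = 22932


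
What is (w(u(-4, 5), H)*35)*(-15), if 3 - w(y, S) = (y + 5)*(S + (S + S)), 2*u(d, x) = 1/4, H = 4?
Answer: 61425/2 ≈ 30713.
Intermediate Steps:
u(d, x) = ⅛ (u(d, x) = (½)/4 = (½)*(¼) = ⅛)
w(y, S) = 3 - 3*S*(5 + y) (w(y, S) = 3 - (y + 5)*(S + (S + S)) = 3 - (5 + y)*(S + 2*S) = 3 - (5 + y)*3*S = 3 - 3*S*(5 + y))
(w(u(-4, 5), H)*35)*(-15) = ((3 - 15*4 - 3*4*⅛)*35)*(-15) = ((3 - 60 - 3/2)*35)*(-15) = -117/2*35*(-15) = -4095/2*(-15) = 61425/2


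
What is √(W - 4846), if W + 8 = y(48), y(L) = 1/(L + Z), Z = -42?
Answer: I*√174738/6 ≈ 69.669*I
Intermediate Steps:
y(L) = 1/(-42 + L) (y(L) = 1/(L - 42) = 1/(-42 + L))
W = -47/6 (W = -8 + 1/(-42 + 48) = -8 + 1/6 = -8 + ⅙ = -47/6 ≈ -7.8333)
√(W - 4846) = √(-47/6 - 4846) = √(-29123/6) = I*√174738/6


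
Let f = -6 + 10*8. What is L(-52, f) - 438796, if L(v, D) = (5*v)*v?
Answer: -425276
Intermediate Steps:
f = 74 (f = -6 + 80 = 74)
L(v, D) = 5*v**2
L(-52, f) - 438796 = 5*(-52)**2 - 438796 = 5*2704 - 438796 = 13520 - 438796 = -425276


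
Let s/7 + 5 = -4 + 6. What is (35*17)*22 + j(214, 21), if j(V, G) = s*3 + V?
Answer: 13241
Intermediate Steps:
s = -21 (s = -35 + 7*(-4 + 6) = -35 + 7*2 = -35 + 14 = -21)
j(V, G) = -63 + V (j(V, G) = -21*3 + V = -63 + V)
(35*17)*22 + j(214, 21) = (35*17)*22 + (-63 + 214) = 595*22 + 151 = 13090 + 151 = 13241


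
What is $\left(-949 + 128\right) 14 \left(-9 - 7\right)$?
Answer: $183904$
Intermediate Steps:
$\left(-949 + 128\right) 14 \left(-9 - 7\right) = - 821 \cdot 14 \left(-16\right) = \left(-821\right) \left(-224\right) = 183904$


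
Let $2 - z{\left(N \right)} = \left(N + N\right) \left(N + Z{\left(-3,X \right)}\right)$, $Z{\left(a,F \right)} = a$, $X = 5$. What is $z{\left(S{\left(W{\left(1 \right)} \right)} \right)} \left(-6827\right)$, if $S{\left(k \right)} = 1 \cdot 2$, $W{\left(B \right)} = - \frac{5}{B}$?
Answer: $-40962$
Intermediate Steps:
$S{\left(k \right)} = 2$
$z{\left(N \right)} = 2 - 2 N \left(-3 + N\right)$ ($z{\left(N \right)} = 2 - \left(N + N\right) \left(N - 3\right) = 2 - 2 N \left(-3 + N\right)$)
$z{\left(S{\left(W{\left(1 \right)} \right)} \right)} \left(-6827\right) = \left(2 - 2 \cdot 2^{2} + 6 \cdot 2\right) \left(-6827\right) = \left(2 - 8 + 12\right) \left(-6827\right) = 6 \left(-6827\right) = -40962$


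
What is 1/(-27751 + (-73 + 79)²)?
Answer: -1/27715 ≈ -3.6082e-5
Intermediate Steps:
1/(-27751 + (-73 + 79)²) = 1/(-27751 + 6²) = 1/(-27751 + 36) = 1/(-27715) = -1/27715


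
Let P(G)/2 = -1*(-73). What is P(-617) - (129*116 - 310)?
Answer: -14508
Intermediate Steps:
P(G) = 146 (P(G) = 2*(-1*(-73)) = 2*73 = 146)
P(-617) - (129*116 - 310) = 146 - (129*116 - 310) = 146 - (14964 - 310) = 146 - 1*14654 = 146 - 14654 = -14508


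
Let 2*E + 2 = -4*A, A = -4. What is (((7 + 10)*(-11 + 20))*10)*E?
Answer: 10710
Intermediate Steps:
E = 7 (E = -1 + (-4*(-4))/2 = -1 + (1/2)*16 = -1 + 8 = 7)
(((7 + 10)*(-11 + 20))*10)*E = (((7 + 10)*(-11 + 20))*10)*7 = ((17*9)*10)*7 = (153*10)*7 = 1530*7 = 10710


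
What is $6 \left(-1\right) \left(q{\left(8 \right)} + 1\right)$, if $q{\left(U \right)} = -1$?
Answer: $0$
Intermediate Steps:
$6 \left(-1\right) \left(q{\left(8 \right)} + 1\right) = 6 \left(-1\right) \left(-1 + 1\right) = \left(-6\right) 0 = 0$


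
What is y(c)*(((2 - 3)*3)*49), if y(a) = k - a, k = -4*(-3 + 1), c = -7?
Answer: -2205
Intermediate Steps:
k = 8 (k = -4*(-2) = 8)
y(a) = 8 - a
y(c)*(((2 - 3)*3)*49) = (8 - 1*(-7))*(((2 - 3)*3)*49) = (8 + 7)*(-1*3*49) = 15*(-3*49) = 15*(-147) = -2205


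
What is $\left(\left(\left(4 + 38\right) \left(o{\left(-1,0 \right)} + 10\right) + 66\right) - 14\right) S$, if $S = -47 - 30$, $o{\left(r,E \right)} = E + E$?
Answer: $-36344$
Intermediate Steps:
$o{\left(r,E \right)} = 2 E$
$S = -77$ ($S = -47 - 30 = -77$)
$\left(\left(\left(4 + 38\right) \left(o{\left(-1,0 \right)} + 10\right) + 66\right) - 14\right) S = \left(\left(\left(4 + 38\right) \left(2 \cdot 0 + 10\right) + 66\right) - 14\right) \left(-77\right) = \left(\left(42 \left(0 + 10\right) + 66\right) - 14\right) \left(-77\right) = \left(\left(42 \cdot 10 + 66\right) - 14\right) \left(-77\right) = \left(\left(420 + 66\right) - 14\right) \left(-77\right) = \left(486 - 14\right) \left(-77\right) = 472 \left(-77\right) = -36344$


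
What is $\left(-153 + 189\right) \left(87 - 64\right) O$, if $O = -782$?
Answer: $-647496$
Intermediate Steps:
$\left(-153 + 189\right) \left(87 - 64\right) O = \left(-153 + 189\right) \left(87 - 64\right) \left(-782\right) = 36 \cdot 23 \left(-782\right) = 828 \left(-782\right) = -647496$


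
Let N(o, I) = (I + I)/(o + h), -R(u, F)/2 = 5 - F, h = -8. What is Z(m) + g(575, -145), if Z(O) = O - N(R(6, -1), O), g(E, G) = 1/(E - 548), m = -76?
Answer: -11281/135 ≈ -83.563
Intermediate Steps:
R(u, F) = -10 + 2*F (R(u, F) = -2*(5 - F) = -10 + 2*F)
N(o, I) = 2*I/(-8 + o) (N(o, I) = (I + I)/(o - 8) = (2*I)/(-8 + o) = 2*I/(-8 + o))
g(E, G) = 1/(-548 + E)
Z(O) = 11*O/10 (Z(O) = O - 2*O/(-8 + (-10 + 2*(-1))) = O - 2*O/(-8 + (-10 - 2)) = O - 2*O/(-8 - 12) = O - 2*O/(-20) = O - 2*O*(-1)/20 = O - (-1)*O/10 = O + O/10 = 11*O/10)
Z(m) + g(575, -145) = (11/10)*(-76) + 1/(-548 + 575) = -418/5 + 1/27 = -11281/135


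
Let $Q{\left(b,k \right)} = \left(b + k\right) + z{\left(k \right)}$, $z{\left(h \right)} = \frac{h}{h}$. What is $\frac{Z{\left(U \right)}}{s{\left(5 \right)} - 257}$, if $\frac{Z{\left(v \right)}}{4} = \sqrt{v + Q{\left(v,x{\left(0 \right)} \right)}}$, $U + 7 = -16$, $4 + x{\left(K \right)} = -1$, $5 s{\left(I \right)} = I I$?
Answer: $- \frac{5 i \sqrt{2}}{63} \approx - 0.11224 i$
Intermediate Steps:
$s{\left(I \right)} = \frac{I^{2}}{5}$ ($s{\left(I \right)} = \frac{I I}{5} = \frac{I^{2}}{5}$)
$x{\left(K \right)} = -5$ ($x{\left(K \right)} = -4 - 1 = -5$)
$U = -23$ ($U = -7 - 16 = -23$)
$z{\left(h \right)} = 1$
$Q{\left(b,k \right)} = 1 + b + k$ ($Q{\left(b,k \right)} = \left(b + k\right) + 1 = 1 + b + k$)
$Z{\left(v \right)} = 4 \sqrt{-4 + 2 v}$ ($Z{\left(v \right)} = 4 \sqrt{v + \left(1 + v - 5\right)} = 4 \sqrt{v + \left(-4 + v\right)} = 4 \sqrt{-4 + 2 v}$)
$\frac{Z{\left(U \right)}}{s{\left(5 \right)} - 257} = \frac{4 \sqrt{-4 + 2 \left(-23\right)}}{\frac{5^{2}}{5} - 257} = \frac{4 \sqrt{-4 - 46}}{\frac{1}{5} \cdot 25 - 257} = \frac{4 \sqrt{-50}}{5 - 257} = \frac{4 \cdot 5 i \sqrt{2}}{-252} = 20 i \sqrt{2} \left(- \frac{1}{252}\right) = - \frac{5 i \sqrt{2}}{63}$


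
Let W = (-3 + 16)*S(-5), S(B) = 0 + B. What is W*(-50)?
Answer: 3250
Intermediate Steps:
S(B) = B
W = -65 (W = (-3 + 16)*(-5) = 13*(-5) = -65)
W*(-50) = -65*(-50) = 3250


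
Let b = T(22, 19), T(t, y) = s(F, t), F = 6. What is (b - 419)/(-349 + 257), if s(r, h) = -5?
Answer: 106/23 ≈ 4.6087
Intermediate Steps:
T(t, y) = -5
b = -5
(b - 419)/(-349 + 257) = (-5 - 419)/(-349 + 257) = -424/(-92) = -424*(-1/92) = 106/23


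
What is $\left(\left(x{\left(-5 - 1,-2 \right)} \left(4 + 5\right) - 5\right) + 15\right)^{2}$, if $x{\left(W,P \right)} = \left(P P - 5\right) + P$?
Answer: $289$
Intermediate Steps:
$x{\left(W,P \right)} = -5 + P + P^{2}$ ($x{\left(W,P \right)} = \left(P^{2} - 5\right) + P = \left(-5 + P^{2}\right) + P = -5 + P + P^{2}$)
$\left(\left(x{\left(-5 - 1,-2 \right)} \left(4 + 5\right) - 5\right) + 15\right)^{2} = \left(\left(\left(-5 - 2 + \left(-2\right)^{2}\right) \left(4 + 5\right) - 5\right) + 15\right)^{2} = \left(\left(\left(-5 - 2 + 4\right) 9 - 5\right) + 15\right)^{2} = \left(\left(\left(-3\right) 9 - 5\right) + 15\right)^{2} = \left(\left(-27 - 5\right) + 15\right)^{2} = \left(-32 + 15\right)^{2} = \left(-17\right)^{2} = 289$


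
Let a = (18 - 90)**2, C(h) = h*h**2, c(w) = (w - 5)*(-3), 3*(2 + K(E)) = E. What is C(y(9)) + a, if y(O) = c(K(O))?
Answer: 6912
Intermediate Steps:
K(E) = -2 + E/3
c(w) = 15 - 3*w (c(w) = (-5 + w)*(-3) = 15 - 3*w)
y(O) = 21 - O (y(O) = 15 - 3*(-2 + O/3) = 15 + (6 - O) = 21 - O)
C(h) = h**3
a = 5184 (a = (-72)**2 = 5184)
C(y(9)) + a = (21 - 1*9)**3 + 5184 = (21 - 9)**3 + 5184 = 12**3 + 5184 = 1728 + 5184 = 6912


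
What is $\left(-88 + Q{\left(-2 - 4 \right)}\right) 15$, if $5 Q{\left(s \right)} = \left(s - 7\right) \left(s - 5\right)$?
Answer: $-891$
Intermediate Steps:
$Q{\left(s \right)} = \frac{\left(-7 + s\right) \left(-5 + s\right)}{5}$ ($Q{\left(s \right)} = \frac{\left(s - 7\right) \left(s - 5\right)}{5} = \frac{\left(-7 + s\right) \left(-5 + s\right)}{5}$)
$\left(-88 + Q{\left(-2 - 4 \right)}\right) 15 = \left(-88 + \left(7 - \frac{12 \left(-2 - 4\right)}{5} + \frac{\left(-2 - 4\right)^{2}}{5}\right)\right) 15 = \left(-88 + \left(7 - - \frac{72}{5} + \frac{\left(-6\right)^{2}}{5}\right)\right) 15 = \left(-88 + \left(7 + \frac{72}{5} + \frac{1}{5} \cdot 36\right)\right) 15 = \left(-88 + \left(7 + \frac{72}{5} + \frac{36}{5}\right)\right) 15 = \left(-88 + \frac{143}{5}\right) 15 = \left(- \frac{297}{5}\right) 15 = -891$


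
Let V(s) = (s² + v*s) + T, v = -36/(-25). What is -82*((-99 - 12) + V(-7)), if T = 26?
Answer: 94464/25 ≈ 3778.6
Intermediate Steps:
v = 36/25 (v = -36*(-1/25) = 36/25 ≈ 1.4400)
V(s) = 26 + s² + 36*s/25 (V(s) = (s² + 36*s/25) + 26 = 26 + s² + 36*s/25)
-82*((-99 - 12) + V(-7)) = -82*((-99 - 12) + (26 + (-7)² + (36/25)*(-7))) = -82*(-111 + (26 + 49 - 252/25)) = -82*(-111 + 1623/25) = -82*(-1152/25) = 94464/25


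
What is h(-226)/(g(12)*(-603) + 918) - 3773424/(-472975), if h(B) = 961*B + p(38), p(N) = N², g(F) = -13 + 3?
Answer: -12637137083/547705050 ≈ -23.073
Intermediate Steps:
g(F) = -10
h(B) = 1444 + 961*B (h(B) = 961*B + 38² = 961*B + 1444 = 1444 + 961*B)
h(-226)/(g(12)*(-603) + 918) - 3773424/(-472975) = (1444 + 961*(-226))/(-10*(-603) + 918) - 3773424/(-472975) = (1444 - 217186)/(6030 + 918) - 3773424*(-1/472975) = -215742/6948 + 3773424/472975 = -215742*1/6948 + 3773424/472975 = -35957/1158 + 3773424/472975 = -12637137083/547705050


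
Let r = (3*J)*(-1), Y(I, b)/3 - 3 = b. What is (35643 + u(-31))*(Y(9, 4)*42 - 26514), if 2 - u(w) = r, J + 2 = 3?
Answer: -913729536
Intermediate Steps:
J = 1 (J = -2 + 3 = 1)
Y(I, b) = 9 + 3*b
r = -3 (r = (3*1)*(-1) = 3*(-1) = -3)
u(w) = 5 (u(w) = 2 - 1*(-3) = 2 + 3 = 5)
(35643 + u(-31))*(Y(9, 4)*42 - 26514) = (35643 + 5)*((9 + 3*4)*42 - 26514) = 35648*((9 + 12)*42 - 26514) = 35648*(21*42 - 26514) = 35648*(882 - 26514) = 35648*(-25632) = -913729536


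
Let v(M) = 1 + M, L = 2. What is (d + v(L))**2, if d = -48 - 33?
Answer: 6084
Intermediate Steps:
d = -81
(d + v(L))**2 = (-81 + (1 + 2))**2 = (-81 + 3)**2 = (-78)**2 = 6084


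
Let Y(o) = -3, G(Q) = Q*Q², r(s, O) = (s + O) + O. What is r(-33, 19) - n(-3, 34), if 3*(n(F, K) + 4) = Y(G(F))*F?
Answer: 6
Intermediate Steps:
r(s, O) = s + 2*O (r(s, O) = (O + s) + O = s + 2*O)
G(Q) = Q³
n(F, K) = -4 - F (n(F, K) = -4 + (-3*F)/3 = -4 - F)
r(-33, 19) - n(-3, 34) = (-33 + 2*19) - (-4 - 1*(-3)) = (-33 + 38) - (-4 + 3) = 5 - 1*(-1) = 5 + 1 = 6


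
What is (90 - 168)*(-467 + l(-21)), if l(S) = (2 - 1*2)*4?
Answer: 36426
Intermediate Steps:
l(S) = 0 (l(S) = (2 - 2)*4 = 0*4 = 0)
(90 - 168)*(-467 + l(-21)) = (90 - 168)*(-467 + 0) = -78*(-467) = 36426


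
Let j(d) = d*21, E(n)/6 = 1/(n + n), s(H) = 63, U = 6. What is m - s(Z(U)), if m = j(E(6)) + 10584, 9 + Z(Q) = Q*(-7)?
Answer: 21063/2 ≈ 10532.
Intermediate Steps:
Z(Q) = -9 - 7*Q (Z(Q) = -9 + Q*(-7) = -9 - 7*Q)
E(n) = 3/n (E(n) = 6/(n + n) = 6/((2*n)) = 6*(1/(2*n)) = 3/n)
j(d) = 21*d
m = 21189/2 (m = 21*(3/6) + 10584 = 21*(3*(⅙)) + 10584 = 21*(½) + 10584 = 21/2 + 10584 = 21189/2 ≈ 10595.)
m - s(Z(U)) = 21189/2 - 1*63 = 21189/2 - 63 = 21063/2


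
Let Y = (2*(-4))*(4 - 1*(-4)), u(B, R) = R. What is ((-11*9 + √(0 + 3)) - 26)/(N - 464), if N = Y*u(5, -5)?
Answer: 125/144 - √3/144 ≈ 0.85603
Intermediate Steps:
Y = -64 (Y = -8*(4 + 4) = -8*8 = -64)
N = 320 (N = -64*(-5) = 320)
((-11*9 + √(0 + 3)) - 26)/(N - 464) = ((-11*9 + √(0 + 3)) - 26)/(320 - 464) = ((-99 + √3) - 26)/(-144) = (-125 + √3)*(-1/144) = 125/144 - √3/144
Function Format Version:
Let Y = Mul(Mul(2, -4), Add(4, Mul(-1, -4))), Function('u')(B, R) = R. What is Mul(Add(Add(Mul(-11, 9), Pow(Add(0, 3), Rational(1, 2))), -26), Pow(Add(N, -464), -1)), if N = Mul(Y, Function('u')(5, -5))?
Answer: Add(Rational(125, 144), Mul(Rational(-1, 144), Pow(3, Rational(1, 2)))) ≈ 0.85603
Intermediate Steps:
Y = -64 (Y = Mul(-8, Add(4, 4)) = Mul(-8, 8) = -64)
N = 320 (N = Mul(-64, -5) = 320)
Mul(Add(Add(Mul(-11, 9), Pow(Add(0, 3), Rational(1, 2))), -26), Pow(Add(N, -464), -1)) = Mul(Add(Add(Mul(-11, 9), Pow(Add(0, 3), Rational(1, 2))), -26), Pow(Add(320, -464), -1)) = Mul(Add(Add(-99, Pow(3, Rational(1, 2))), -26), Pow(-144, -1)) = Mul(Add(-125, Pow(3, Rational(1, 2))), Rational(-1, 144)) = Add(Rational(125, 144), Mul(Rational(-1, 144), Pow(3, Rational(1, 2))))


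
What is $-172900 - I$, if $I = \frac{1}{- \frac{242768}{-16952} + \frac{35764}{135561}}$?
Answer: $- \frac{724367953257559}{4189518022} \approx -1.729 \cdot 10^{5}$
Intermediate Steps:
$I = \frac{287253759}{4189518022}$ ($I = \frac{1}{\left(-242768\right) \left(- \frac{1}{16952}\right) + 35764 \cdot \frac{1}{135561}} = \frac{1}{\frac{30346}{2119} + \frac{35764}{135561}} = \frac{1}{\frac{4189518022}{287253759}} = \frac{287253759}{4189518022} \approx 0.068565$)
$-172900 - I = -172900 - \frac{287253759}{4189518022} = - \frac{724367953257559}{4189518022}$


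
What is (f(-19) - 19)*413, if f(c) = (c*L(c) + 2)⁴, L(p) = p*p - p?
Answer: 1121030845623968041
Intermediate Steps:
L(p) = p² - p
f(c) = (2 + c²*(-1 + c))⁴ (f(c) = (c*(c*(-1 + c)) + 2)⁴ = (c²*(-1 + c) + 2)⁴ = (2 + c²*(-1 + c))⁴)
(f(-19) - 19)*413 = ((2 + (-19)²*(-1 - 19))⁴ - 19)*413 = ((2 + 361*(-20))⁴ - 19)*413 = ((2 - 7220)⁴ - 19)*413 = ((-7218)⁴ - 19)*413 = (2714360401026576 - 19)*413 = 2714360401026557*413 = 1121030845623968041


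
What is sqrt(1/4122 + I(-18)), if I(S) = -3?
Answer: I*sqrt(5663170)/1374 ≈ 1.732*I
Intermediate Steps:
sqrt(1/4122 + I(-18)) = sqrt(1/4122 - 3) = sqrt(-12365/4122) = I*sqrt(5663170)/1374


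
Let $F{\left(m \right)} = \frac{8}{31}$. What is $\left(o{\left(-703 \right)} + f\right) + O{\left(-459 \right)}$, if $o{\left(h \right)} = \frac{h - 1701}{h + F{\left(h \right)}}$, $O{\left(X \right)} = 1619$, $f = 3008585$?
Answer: $\frac{65577368664}{21785} \approx 3.0102 \cdot 10^{6}$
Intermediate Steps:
$F{\left(m \right)} = \frac{8}{31}$ ($F{\left(m \right)} = 8 \cdot \frac{1}{31} = \frac{8}{31}$)
$o{\left(h \right)} = \frac{-1701 + h}{\frac{8}{31} + h}$ ($o{\left(h \right)} = \frac{h - 1701}{h + \frac{8}{31}} = \frac{-1701 + h}{\frac{8}{31} + h}$)
$\left(o{\left(-703 \right)} + f\right) + O{\left(-459 \right)} = \left(\frac{31 \left(-1701 - 703\right)}{8 + 31 \left(-703\right)} + 3008585\right) + 1619 = \left(31 \frac{1}{8 - 21793} \left(-2404\right) + 3008585\right) + 1619 = \left(31 \frac{1}{-21785} \left(-2404\right) + 3008585\right) + 1619 = \left(31 \left(- \frac{1}{21785}\right) \left(-2404\right) + 3008585\right) + 1619 = \left(\frac{74524}{21785} + 3008585\right) + 1619 = \frac{65542098749}{21785} + 1619 = \frac{65577368664}{21785}$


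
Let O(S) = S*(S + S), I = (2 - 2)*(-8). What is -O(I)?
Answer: 0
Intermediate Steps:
I = 0 (I = 0*(-8) = 0)
O(S) = 2*S² (O(S) = S*(2*S) = 2*S²)
-O(I) = -2*0² = -2*0 = -1*0 = 0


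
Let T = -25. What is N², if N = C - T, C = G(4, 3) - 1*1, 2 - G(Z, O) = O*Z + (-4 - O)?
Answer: 441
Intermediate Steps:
G(Z, O) = 6 + O - O*Z (G(Z, O) = 2 - (O*Z + (-4 - O)) = 2 - (-4 - O + O*Z) = 2 + (4 + O - O*Z) = 6 + O - O*Z)
C = -4 (C = (6 + 3 - 1*3*4) - 1*1 = (6 + 3 - 12) - 1 = -3 - 1 = -4)
N = 21 (N = -4 - 1*(-25) = -4 + 25 = 21)
N² = 21² = 441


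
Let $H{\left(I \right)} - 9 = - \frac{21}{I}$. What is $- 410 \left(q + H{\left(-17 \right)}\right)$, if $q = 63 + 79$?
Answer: $- \frac{1061080}{17} \approx -62417.0$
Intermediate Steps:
$H{\left(I \right)} = 9 - \frac{21}{I}$
$q = 142$
$- 410 \left(q + H{\left(-17 \right)}\right) = - 410 \left(142 + \left(9 - \frac{21}{-17}\right)\right) = - 410 \left(142 + \left(9 - - \frac{21}{17}\right)\right) = - 410 \left(142 + \left(9 + \frac{21}{17}\right)\right) = - 410 \left(142 + \frac{174}{17}\right) = \left(-410\right) \frac{2588}{17} = - \frac{1061080}{17}$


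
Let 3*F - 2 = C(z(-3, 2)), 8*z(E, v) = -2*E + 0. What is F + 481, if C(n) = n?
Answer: 5783/12 ≈ 481.92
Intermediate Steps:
z(E, v) = -E/4 (z(E, v) = (-2*E + 0)/8 = (-2*E)/8 = -E/4)
F = 11/12 (F = ⅔ + (-¼*(-3))/3 = ⅔ + (⅓)*(¾) = ⅔ + ¼ = 11/12 ≈ 0.91667)
F + 481 = 11/12 + 481 = 5783/12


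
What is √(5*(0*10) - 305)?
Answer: I*√305 ≈ 17.464*I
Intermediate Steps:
√(5*(0*10) - 305) = √(5*0 - 305) = √(0 - 305) = √(-305) = I*√305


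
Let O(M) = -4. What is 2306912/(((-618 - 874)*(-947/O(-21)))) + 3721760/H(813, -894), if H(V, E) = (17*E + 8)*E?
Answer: -214377864184/34263053769 ≈ -6.2568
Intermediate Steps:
H(V, E) = E*(8 + 17*E) (H(V, E) = (8 + 17*E)*E = E*(8 + 17*E))
2306912/(((-618 - 874)*(-947/O(-21)))) + 3721760/H(813, -894) = 2306912/(((-618 - 874)*(-947/(-4)))) + 3721760/((-894*(8 + 17*(-894)))) = 2306912/((-(-1412924)*(-1)/4)) + 3721760/((-894*(8 - 15198))) = 2306912/((-1492*947/4)) + 3721760/((-894*(-15190))) = 2306912/(-353231) + 3721760/13579860 = 2306912*(-1/353231) + 3721760*(1/13579860) = -2306912/353231 + 26584/96999 = -214377864184/34263053769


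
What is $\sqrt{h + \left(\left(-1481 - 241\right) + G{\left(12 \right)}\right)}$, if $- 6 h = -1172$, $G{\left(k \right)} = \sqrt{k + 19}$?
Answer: $\frac{\sqrt{-13740 + 9 \sqrt{31}}}{3} \approx 39.001 i$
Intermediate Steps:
$G{\left(k \right)} = \sqrt{19 + k}$
$h = \frac{586}{3}$ ($h = \left(- \frac{1}{6}\right) \left(-1172\right) = \frac{586}{3} \approx 195.33$)
$\sqrt{h + \left(\left(-1481 - 241\right) + G{\left(12 \right)}\right)} = \sqrt{\frac{586}{3} + \left(\left(-1481 - 241\right) + \sqrt{19 + 12}\right)} = \sqrt{\frac{586}{3} - \left(1722 - \sqrt{31}\right)} = \sqrt{- \frac{4580}{3} + \sqrt{31}}$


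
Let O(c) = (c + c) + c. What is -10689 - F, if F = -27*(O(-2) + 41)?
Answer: -9744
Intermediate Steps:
O(c) = 3*c (O(c) = 2*c + c = 3*c)
F = -945 (F = -27*(3*(-2) + 41) = -27*(-6 + 41) = -27*35 = -945)
-10689 - F = -10689 - 1*(-945) = -10689 + 945 = -9744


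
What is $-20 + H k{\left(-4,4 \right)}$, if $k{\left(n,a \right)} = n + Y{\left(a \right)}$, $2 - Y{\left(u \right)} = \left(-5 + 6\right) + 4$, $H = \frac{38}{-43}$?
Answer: $- \frac{594}{43} \approx -13.814$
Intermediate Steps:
$H = - \frac{38}{43}$ ($H = 38 \left(- \frac{1}{43}\right) = - \frac{38}{43} \approx -0.88372$)
$Y{\left(u \right)} = -3$ ($Y{\left(u \right)} = 2 - \left(\left(-5 + 6\right) + 4\right) = 2 - \left(1 + 4\right) = 2 - 5 = -3$)
$k{\left(n,a \right)} = -3 + n$ ($k{\left(n,a \right)} = n - 3 = -3 + n$)
$-20 + H k{\left(-4,4 \right)} = -20 - \frac{38 \left(-3 - 4\right)}{43} = -20 - - \frac{266}{43} = -20 + \frac{266}{43} = - \frac{594}{43}$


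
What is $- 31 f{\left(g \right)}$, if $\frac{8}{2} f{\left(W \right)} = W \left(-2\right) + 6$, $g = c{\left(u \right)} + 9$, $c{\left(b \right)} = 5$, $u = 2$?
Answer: $\frac{341}{2} \approx 170.5$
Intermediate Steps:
$g = 14$ ($g = 5 + 9 = 14$)
$f{\left(W \right)} = \frac{3}{2} - \frac{W}{2}$ ($f{\left(W \right)} = \frac{W \left(-2\right) + 6}{4} = \frac{- 2 W + 6}{4} = \frac{6 - 2 W}{4} = \frac{3}{2} - \frac{W}{2}$)
$- 31 f{\left(g \right)} = - 31 \left(\frac{3}{2} - 7\right) = \left(-31\right) \left(- \frac{11}{2}\right) = \frac{341}{2}$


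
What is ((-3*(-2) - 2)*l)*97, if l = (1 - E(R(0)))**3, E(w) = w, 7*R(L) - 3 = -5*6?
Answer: 15249952/343 ≈ 44461.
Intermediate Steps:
R(L) = -27/7 (R(L) = 3/7 + (-5*6)/7 = 3/7 + (1/7)*(-30) = 3/7 - 30/7 = -27/7)
l = 39304/343 (l = (1 - 1*(-27/7))**3 = (1 + 27/7)**3 = (34/7)**3 = 39304/343 ≈ 114.59)
((-3*(-2) - 2)*l)*97 = ((-3*(-2) - 2)*(39304/343))*97 = ((6 - 2)*(39304/343))*97 = (4*(39304/343))*97 = (157216/343)*97 = 15249952/343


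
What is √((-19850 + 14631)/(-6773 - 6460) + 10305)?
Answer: 2*√451150300293/13233 ≈ 101.52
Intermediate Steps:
√((-19850 + 14631)/(-6773 - 6460) + 10305) = √(-5219/(-13233) + 10305) = √(-5219*(-1/13233) + 10305) = √(5219/13233 + 10305) = √(136371284/13233) = 2*√451150300293/13233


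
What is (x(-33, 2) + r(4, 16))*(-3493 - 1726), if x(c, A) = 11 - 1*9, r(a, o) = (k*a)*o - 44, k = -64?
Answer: 21596222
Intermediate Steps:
r(a, o) = -44 - 64*a*o (r(a, o) = (-64*a)*o - 44 = -64*a*o - 44 = -44 - 64*a*o)
x(c, A) = 2 (x(c, A) = 11 - 9 = 2)
(x(-33, 2) + r(4, 16))*(-3493 - 1726) = (2 + (-44 - 64*4*16))*(-3493 - 1726) = (2 + (-44 - 4096))*(-5219) = (2 - 4140)*(-5219) = -4138*(-5219) = 21596222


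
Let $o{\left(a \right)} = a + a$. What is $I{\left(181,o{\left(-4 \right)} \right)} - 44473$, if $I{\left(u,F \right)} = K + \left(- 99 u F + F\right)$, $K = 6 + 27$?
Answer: $98904$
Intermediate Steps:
$o{\left(a \right)} = 2 a$
$K = 33$
$I{\left(u,F \right)} = 33 + F - 99 F u$ ($I{\left(u,F \right)} = 33 + \left(- 99 u F + F\right) = 33 - \left(- F + 99 F u\right) = 33 + F - 99 F u$)
$I{\left(181,o{\left(-4 \right)} \right)} - 44473 = \left(33 + 2 \left(-4\right) - 99 \cdot 2 \left(-4\right) 181\right) - 44473 = \left(33 - 8 - \left(-792\right) 181\right) - 44473 = \left(33 - 8 + 143352\right) - 44473 = 143377 - 44473 = 98904$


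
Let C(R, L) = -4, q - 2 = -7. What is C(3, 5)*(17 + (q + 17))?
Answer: -116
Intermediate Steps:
q = -5 (q = 2 - 7 = -5)
C(3, 5)*(17 + (q + 17)) = -4*(17 + (-5 + 17)) = -4*(17 + 12) = -4*29 = -116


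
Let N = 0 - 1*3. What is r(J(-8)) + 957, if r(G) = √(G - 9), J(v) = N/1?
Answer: 957 + 2*I*√3 ≈ 957.0 + 3.4641*I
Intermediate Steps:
N = -3 (N = 0 - 3 = -3)
J(v) = -3 (J(v) = -3/1 = -3*1 = -3)
r(G) = √(-9 + G)
r(J(-8)) + 957 = √(-9 - 3) + 957 = √(-12) + 957 = 2*I*√3 + 957 = 957 + 2*I*√3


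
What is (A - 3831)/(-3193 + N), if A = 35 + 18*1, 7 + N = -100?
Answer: 1889/1650 ≈ 1.1448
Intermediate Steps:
N = -107 (N = -7 - 100 = -107)
A = 53 (A = 35 + 18 = 53)
(A - 3831)/(-3193 + N) = (53 - 3831)/(-3193 - 107) = -3778/(-3300) = -3778*(-1/3300) = 1889/1650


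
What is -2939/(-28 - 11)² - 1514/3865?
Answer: -13662029/5878665 ≈ -2.3240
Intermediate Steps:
-2939/(-28 - 11)² - 1514/3865 = -2939/((-39)²) - 1514*1/3865 = -2939/1521 - 1514/3865 = -13662029/5878665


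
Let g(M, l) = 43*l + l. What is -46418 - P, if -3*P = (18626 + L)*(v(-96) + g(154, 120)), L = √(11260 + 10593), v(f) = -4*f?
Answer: 35119470 + 77408*√13 ≈ 3.5399e+7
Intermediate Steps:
g(M, l) = 44*l
L = 41*√13 (L = √21853 = 41*√13 ≈ 147.83)
P = -35165888 - 77408*√13 (P = -(18626 + 41*√13)*(-4*(-96) + 44*120)/3 = -(18626 + 41*√13)*(384 + 5280)/3 = -(18626 + 41*√13)*5664/3 = -(105497664 + 232224*√13)/3 = -35165888 - 77408*√13 ≈ -3.5445e+7)
-46418 - P = -46418 - (-35165888 - 77408*√13) = -46418 + (35165888 + 77408*√13) = 35119470 + 77408*√13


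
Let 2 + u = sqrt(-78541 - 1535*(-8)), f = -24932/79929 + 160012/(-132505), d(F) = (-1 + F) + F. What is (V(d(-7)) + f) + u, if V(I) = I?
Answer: -196140080273/10590992145 + I*sqrt(66261) ≈ -18.52 + 257.41*I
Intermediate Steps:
d(F) = -1 + 2*F
f = -16093213808/10590992145 (f = -24932*1/79929 + 160012*(-1/132505) = -24932/79929 - 160012/132505 = -16093213808/10590992145 ≈ -1.5195)
u = -2 + I*sqrt(66261) (u = -2 + sqrt(-78541 - 1535*(-8)) = -2 + sqrt(-78541 + 12280) = -2 + sqrt(-66261) = -2 + I*sqrt(66261) ≈ -2.0 + 257.41*I)
(V(d(-7)) + f) + u = ((-1 + 2*(-7)) - 16093213808/10590992145) + (-2 + I*sqrt(66261)) = ((-1 - 14) - 16093213808/10590992145) + (-2 + I*sqrt(66261)) = (-15 - 16093213808/10590992145) + (-2 + I*sqrt(66261)) = -174958095983/10590992145 + (-2 + I*sqrt(66261)) = -196140080273/10590992145 + I*sqrt(66261)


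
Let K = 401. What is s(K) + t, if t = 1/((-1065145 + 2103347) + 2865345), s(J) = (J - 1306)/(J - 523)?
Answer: 3532710157/476232734 ≈ 7.4180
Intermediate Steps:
s(J) = (-1306 + J)/(-523 + J)
t = 1/3903547 (t = 1/(1038202 + 2865345) = 1/3903547 ≈ 2.5618e-7)
s(K) + t = (-1306 + 401)/(-523 + 401) + 1/3903547 = -905/(-122) + 1/3903547 = -1/122*(-905) + 1/3903547 = 905/122 + 1/3903547 = 3532710157/476232734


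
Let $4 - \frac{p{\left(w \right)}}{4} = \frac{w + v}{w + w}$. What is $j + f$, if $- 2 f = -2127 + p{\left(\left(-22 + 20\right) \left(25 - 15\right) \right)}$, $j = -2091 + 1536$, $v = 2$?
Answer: $\frac{2507}{5} \approx 501.4$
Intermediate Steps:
$p{\left(w \right)} = 16 - \frac{2 \left(2 + w\right)}{w}$ ($p{\left(w \right)} = 16 - 4 \frac{w + 2}{w + w} = 16 - 4 \frac{2 + w}{2 w} = 16 - \frac{2 \left(2 + w\right)}{w}$)
$j = -555$
$f = \frac{5282}{5}$ ($f = - \frac{-2127 + \left(14 - \frac{4}{\left(-22 + 20\right) \left(25 - 15\right)}\right)}{2} = - \frac{-2127 + \left(14 - \frac{4}{\left(-2\right) 10}\right)}{2} = - \frac{-2127 + \left(14 - \frac{4}{-20}\right)}{2} = - \frac{-2127 + \left(14 - - \frac{1}{5}\right)}{2} = - \frac{-2127 + \left(14 + \frac{1}{5}\right)}{2} = - \frac{-2127 + \frac{71}{5}}{2} = \left(- \frac{1}{2}\right) \left(- \frac{10564}{5}\right) = \frac{5282}{5} \approx 1056.4$)
$j + f = -555 + \frac{5282}{5} = \frac{2507}{5}$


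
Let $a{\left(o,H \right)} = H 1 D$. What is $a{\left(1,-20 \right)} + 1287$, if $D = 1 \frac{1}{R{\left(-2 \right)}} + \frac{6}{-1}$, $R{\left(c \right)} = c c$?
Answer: $1402$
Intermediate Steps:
$R{\left(c \right)} = c^{2}$
$D = - \frac{23}{4}$ ($D = 1 \frac{1}{\left(-2\right)^{2}} + \frac{6}{-1} = 1 \cdot \frac{1}{4} + 6 \left(-1\right) = 1 \cdot \frac{1}{4} - 6 = \frac{1}{4} - 6 = - \frac{23}{4} \approx -5.75$)
$a{\left(o,H \right)} = - \frac{23 H}{4}$ ($a{\left(o,H \right)} = H 1 \left(- \frac{23}{4}\right) = H \left(- \frac{23}{4}\right) = - \frac{23 H}{4}$)
$a{\left(1,-20 \right)} + 1287 = \left(- \frac{23}{4}\right) \left(-20\right) + 1287 = 115 + 1287 = 1402$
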